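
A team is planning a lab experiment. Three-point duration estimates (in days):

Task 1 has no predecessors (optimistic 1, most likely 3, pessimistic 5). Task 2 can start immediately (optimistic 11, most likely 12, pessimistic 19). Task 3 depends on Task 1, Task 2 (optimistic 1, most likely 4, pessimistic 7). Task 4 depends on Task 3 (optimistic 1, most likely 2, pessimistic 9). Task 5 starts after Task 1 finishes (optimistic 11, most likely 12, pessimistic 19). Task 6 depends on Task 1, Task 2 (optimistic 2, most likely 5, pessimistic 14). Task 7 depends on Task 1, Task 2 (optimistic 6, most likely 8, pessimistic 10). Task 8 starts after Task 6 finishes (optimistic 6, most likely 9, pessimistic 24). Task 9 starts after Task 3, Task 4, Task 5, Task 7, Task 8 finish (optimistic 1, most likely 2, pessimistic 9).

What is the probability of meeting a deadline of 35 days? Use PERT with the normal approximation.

te_Task 1 = (1 + 4·3 + 5)/6 = 18/6 = 3; σ²_Task 1 = ((5−1)/6)² = 0.444
te_Task 2 = (11 + 4·12 + 19)/6 = 78/6 = 13; σ²_Task 2 = ((19−11)/6)² = 1.778
te_Task 3 = (1 + 4·4 + 7)/6 = 24/6 = 4; σ²_Task 3 = ((7−1)/6)² = 1.000
te_Task 4 = (1 + 4·2 + 9)/6 = 18/6 = 3; σ²_Task 4 = ((9−1)/6)² = 1.778
te_Task 5 = (11 + 4·12 + 19)/6 = 78/6 = 13; σ²_Task 5 = ((19−11)/6)² = 1.778
te_Task 6 = (2 + 4·5 + 14)/6 = 36/6 = 6; σ²_Task 6 = ((14−2)/6)² = 4.000
te_Task 7 = (6 + 4·8 + 10)/6 = 48/6 = 8; σ²_Task 7 = ((10−6)/6)² = 0.444
te_Task 8 = (6 + 4·9 + 24)/6 = 66/6 = 11; σ²_Task 8 = ((24−6)/6)² = 9.000
te_Task 9 = (1 + 4·2 + 9)/6 = 18/6 = 3; σ²_Task 9 = ((9−1)/6)² = 1.778

Forward pass:
ES_Task 1 = 0; EF_Task 1 = 3
ES_Task 2 = 0; EF_Task 2 = 13
ES_Task 3 = max(EF_Task 1=3, EF_Task 2=13) = 13; EF_Task 3 = 13+4 = 17
ES_Task 4 = 17; EF_Task 4 = 17+3 = 20
ES_Task 5 = 3; EF_Task 5 = 3+13 = 16
ES_Task 6 = max(EF_Task 1=3, EF_Task 2=13) = 13; EF_Task 6 = 13+6 = 19
ES_Task 7 = max(EF_Task 1=3, EF_Task 2=13) = 13; EF_Task 7 = 13+8 = 21
ES_Task 8 = 19; EF_Task 8 = 19+11 = 30
ES_Task 9 = max(EF_Task 3=17, EF_Task 4=20, EF_Task 5=16, EF_Task 7=21, EF_Task 8=30) = 30; EF_Task 9 = 30+3 = 33
Expected project duration μ = 33 days. Critical path: Task 2 → Task 6 → Task 8 → Task 9.

Variance along critical path = 1.778 + 4.000 + 9.000 + 1.778 = 16.556; σ = √16.556 = 4.069 days.
Z = (35 − 33) / 4.069 = 0.492
P(T ≤ 35) = Φ(0.492) ≈ 0.688

0.688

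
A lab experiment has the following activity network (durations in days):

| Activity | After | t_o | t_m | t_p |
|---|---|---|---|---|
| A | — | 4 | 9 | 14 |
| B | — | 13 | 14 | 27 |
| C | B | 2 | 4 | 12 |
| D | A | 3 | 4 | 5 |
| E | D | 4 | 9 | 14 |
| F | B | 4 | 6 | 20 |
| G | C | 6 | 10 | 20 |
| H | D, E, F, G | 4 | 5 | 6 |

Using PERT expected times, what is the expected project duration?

37 days

te_A = (4 + 4·9 + 14)/6 = 54/6 = 9
te_B = (13 + 4·14 + 27)/6 = 96/6 = 16
te_C = (2 + 4·4 + 12)/6 = 30/6 = 5
te_D = (3 + 4·4 + 5)/6 = 24/6 = 4
te_E = (4 + 4·9 + 14)/6 = 54/6 = 9
te_F = (4 + 4·6 + 20)/6 = 48/6 = 8
te_G = (6 + 4·10 + 20)/6 = 66/6 = 11
te_H = (4 + 4·5 + 6)/6 = 30/6 = 5

Forward pass:
ES_A = 0; EF_A = 9
ES_B = 0; EF_B = 16
ES_C = 16; EF_C = 16+5 = 21
ES_D = 9; EF_D = 9+4 = 13
ES_E = 13; EF_E = 13+9 = 22
ES_F = 16; EF_F = 16+8 = 24
ES_G = 21; EF_G = 21+11 = 32
ES_H = max(EF_D=13, EF_E=22, EF_F=24, EF_G=32) = 32; EF_H = 32+5 = 37
Expected project duration μ = 37 days. Critical path: B → C → G → H.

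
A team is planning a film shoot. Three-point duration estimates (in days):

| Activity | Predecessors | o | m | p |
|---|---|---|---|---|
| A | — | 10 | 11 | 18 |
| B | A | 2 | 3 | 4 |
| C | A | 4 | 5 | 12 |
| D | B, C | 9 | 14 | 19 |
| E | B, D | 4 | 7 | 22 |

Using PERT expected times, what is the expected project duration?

te_A = (10 + 4·11 + 18)/6 = 72/6 = 12
te_B = (2 + 4·3 + 4)/6 = 18/6 = 3
te_C = (4 + 4·5 + 12)/6 = 36/6 = 6
te_D = (9 + 4·14 + 19)/6 = 84/6 = 14
te_E = (4 + 4·7 + 22)/6 = 54/6 = 9

Forward pass:
ES_A = 0; EF_A = 12
ES_B = 12; EF_B = 12+3 = 15
ES_C = 12; EF_C = 12+6 = 18
ES_D = max(EF_B=15, EF_C=18) = 18; EF_D = 18+14 = 32
ES_E = max(EF_B=15, EF_D=32) = 32; EF_E = 32+9 = 41
Expected project duration μ = 41 days. Critical path: A → C → D → E.

41 days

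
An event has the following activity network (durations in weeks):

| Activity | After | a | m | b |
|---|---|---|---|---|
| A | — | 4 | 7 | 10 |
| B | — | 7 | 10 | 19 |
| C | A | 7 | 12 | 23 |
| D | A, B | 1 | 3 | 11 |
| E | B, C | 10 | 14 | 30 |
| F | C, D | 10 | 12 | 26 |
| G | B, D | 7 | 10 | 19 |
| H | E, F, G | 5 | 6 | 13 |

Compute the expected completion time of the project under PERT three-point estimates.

te_A = (4 + 4·7 + 10)/6 = 42/6 = 7
te_B = (7 + 4·10 + 19)/6 = 66/6 = 11
te_C = (7 + 4·12 + 23)/6 = 78/6 = 13
te_D = (1 + 4·3 + 11)/6 = 24/6 = 4
te_E = (10 + 4·14 + 30)/6 = 96/6 = 16
te_F = (10 + 4·12 + 26)/6 = 84/6 = 14
te_G = (7 + 4·10 + 19)/6 = 66/6 = 11
te_H = (5 + 4·6 + 13)/6 = 42/6 = 7

Forward pass:
ES_A = 0; EF_A = 7
ES_B = 0; EF_B = 11
ES_C = 7; EF_C = 7+13 = 20
ES_D = max(EF_A=7, EF_B=11) = 11; EF_D = 11+4 = 15
ES_E = max(EF_B=11, EF_C=20) = 20; EF_E = 20+16 = 36
ES_F = max(EF_C=20, EF_D=15) = 20; EF_F = 20+14 = 34
ES_G = max(EF_B=11, EF_D=15) = 15; EF_G = 15+11 = 26
ES_H = max(EF_E=36, EF_F=34, EF_G=26) = 36; EF_H = 36+7 = 43
Expected project duration μ = 43 weeks. Critical path: A → C → E → H.

43 weeks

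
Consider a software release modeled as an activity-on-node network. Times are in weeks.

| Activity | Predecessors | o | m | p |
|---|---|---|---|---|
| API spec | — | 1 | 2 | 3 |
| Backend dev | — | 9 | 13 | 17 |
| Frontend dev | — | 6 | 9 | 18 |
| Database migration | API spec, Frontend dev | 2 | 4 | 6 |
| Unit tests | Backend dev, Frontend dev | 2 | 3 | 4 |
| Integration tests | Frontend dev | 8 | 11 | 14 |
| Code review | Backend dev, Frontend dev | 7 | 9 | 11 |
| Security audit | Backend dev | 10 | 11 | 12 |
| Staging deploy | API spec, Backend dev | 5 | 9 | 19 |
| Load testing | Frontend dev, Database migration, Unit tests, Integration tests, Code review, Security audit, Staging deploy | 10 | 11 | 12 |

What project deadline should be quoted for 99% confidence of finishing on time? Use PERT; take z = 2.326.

te_API spec = (1 + 4·2 + 3)/6 = 12/6 = 2; σ²_API spec = ((3−1)/6)² = 0.111
te_Backend dev = (9 + 4·13 + 17)/6 = 78/6 = 13; σ²_Backend dev = ((17−9)/6)² = 1.778
te_Frontend dev = (6 + 4·9 + 18)/6 = 60/6 = 10; σ²_Frontend dev = ((18−6)/6)² = 4.000
te_Database migration = (2 + 4·4 + 6)/6 = 24/6 = 4; σ²_Database migration = ((6−2)/6)² = 0.444
te_Unit tests = (2 + 4·3 + 4)/6 = 18/6 = 3; σ²_Unit tests = ((4−2)/6)² = 0.111
te_Integration tests = (8 + 4·11 + 14)/6 = 66/6 = 11; σ²_Integration tests = ((14−8)/6)² = 1.000
te_Code review = (7 + 4·9 + 11)/6 = 54/6 = 9; σ²_Code review = ((11−7)/6)² = 0.444
te_Security audit = (10 + 4·11 + 12)/6 = 66/6 = 11; σ²_Security audit = ((12−10)/6)² = 0.111
te_Staging deploy = (5 + 4·9 + 19)/6 = 60/6 = 10; σ²_Staging deploy = ((19−5)/6)² = 5.444
te_Load testing = (10 + 4·11 + 12)/6 = 66/6 = 11; σ²_Load testing = ((12−10)/6)² = 0.111

Forward pass:
ES_API spec = 0; EF_API spec = 2
ES_Backend dev = 0; EF_Backend dev = 13
ES_Frontend dev = 0; EF_Frontend dev = 10
ES_Database migration = max(EF_API spec=2, EF_Frontend dev=10) = 10; EF_Database migration = 10+4 = 14
ES_Unit tests = max(EF_Backend dev=13, EF_Frontend dev=10) = 13; EF_Unit tests = 13+3 = 16
ES_Integration tests = 10; EF_Integration tests = 10+11 = 21
ES_Code review = max(EF_Backend dev=13, EF_Frontend dev=10) = 13; EF_Code review = 13+9 = 22
ES_Security audit = 13; EF_Security audit = 13+11 = 24
ES_Staging deploy = max(EF_API spec=2, EF_Backend dev=13) = 13; EF_Staging deploy = 13+10 = 23
ES_Load testing = max(EF_Frontend dev=10, EF_Database migration=14, EF_Unit tests=16, EF_Integration tests=21, EF_Code review=22, EF_Security audit=24, EF_Staging deploy=23) = 24; EF_Load testing = 24+11 = 35
Expected project duration μ = 35 weeks. Critical path: Backend dev → Security audit → Load testing.

Variance along critical path = 1.778 + 0.111 + 0.111 = 2.000; σ = 1.414 weeks.
D = μ + z·σ = 35 + 2.326·1.414 = 38.3 weeks

38.3 weeks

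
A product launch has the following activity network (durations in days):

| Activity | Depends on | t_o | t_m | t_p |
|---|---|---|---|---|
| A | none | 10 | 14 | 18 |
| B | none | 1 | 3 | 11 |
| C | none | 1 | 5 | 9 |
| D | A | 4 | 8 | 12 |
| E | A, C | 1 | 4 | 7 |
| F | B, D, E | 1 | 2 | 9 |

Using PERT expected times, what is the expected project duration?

te_A = (10 + 4·14 + 18)/6 = 84/6 = 14
te_B = (1 + 4·3 + 11)/6 = 24/6 = 4
te_C = (1 + 4·5 + 9)/6 = 30/6 = 5
te_D = (4 + 4·8 + 12)/6 = 48/6 = 8
te_E = (1 + 4·4 + 7)/6 = 24/6 = 4
te_F = (1 + 4·2 + 9)/6 = 18/6 = 3

Forward pass:
ES_A = 0; EF_A = 14
ES_B = 0; EF_B = 4
ES_C = 0; EF_C = 5
ES_D = 14; EF_D = 14+8 = 22
ES_E = max(EF_A=14, EF_C=5) = 14; EF_E = 14+4 = 18
ES_F = max(EF_B=4, EF_D=22, EF_E=18) = 22; EF_F = 22+3 = 25
Expected project duration μ = 25 days. Critical path: A → D → F.

25 days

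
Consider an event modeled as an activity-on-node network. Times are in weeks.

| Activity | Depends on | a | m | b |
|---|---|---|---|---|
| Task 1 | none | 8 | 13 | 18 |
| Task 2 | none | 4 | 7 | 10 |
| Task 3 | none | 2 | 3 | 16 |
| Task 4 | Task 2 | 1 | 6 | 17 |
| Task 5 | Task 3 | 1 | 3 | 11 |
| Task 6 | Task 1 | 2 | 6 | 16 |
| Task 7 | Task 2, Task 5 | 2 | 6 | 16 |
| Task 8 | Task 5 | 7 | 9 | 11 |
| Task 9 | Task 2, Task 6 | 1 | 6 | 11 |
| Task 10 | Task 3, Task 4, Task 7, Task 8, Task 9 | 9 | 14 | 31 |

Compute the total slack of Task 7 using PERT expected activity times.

te_Task 1 = (8 + 4·13 + 18)/6 = 78/6 = 13
te_Task 2 = (4 + 4·7 + 10)/6 = 42/6 = 7
te_Task 3 = (2 + 4·3 + 16)/6 = 30/6 = 5
te_Task 4 = (1 + 4·6 + 17)/6 = 42/6 = 7
te_Task 5 = (1 + 4·3 + 11)/6 = 24/6 = 4
te_Task 6 = (2 + 4·6 + 16)/6 = 42/6 = 7
te_Task 7 = (2 + 4·6 + 16)/6 = 42/6 = 7
te_Task 8 = (7 + 4·9 + 11)/6 = 54/6 = 9
te_Task 9 = (1 + 4·6 + 11)/6 = 36/6 = 6
te_Task 10 = (9 + 4·14 + 31)/6 = 96/6 = 16

Forward pass:
ES_Task 1 = 0; EF_Task 1 = 13
ES_Task 2 = 0; EF_Task 2 = 7
ES_Task 3 = 0; EF_Task 3 = 5
ES_Task 4 = 7; EF_Task 4 = 7+7 = 14
ES_Task 5 = 5; EF_Task 5 = 5+4 = 9
ES_Task 6 = 13; EF_Task 6 = 13+7 = 20
ES_Task 7 = max(EF_Task 2=7, EF_Task 5=9) = 9; EF_Task 7 = 9+7 = 16
ES_Task 8 = 9; EF_Task 8 = 9+9 = 18
ES_Task 9 = max(EF_Task 2=7, EF_Task 6=20) = 20; EF_Task 9 = 20+6 = 26
ES_Task 10 = max(EF_Task 3=5, EF_Task 4=14, EF_Task 7=16, EF_Task 8=18, EF_Task 9=26) = 26; EF_Task 10 = 26+16 = 42
Expected project duration μ = 42 weeks. Critical path: Task 1 → Task 6 → Task 9 → Task 10.

Backward pass:
LF_Task 10 = 42; LS_Task 10 = 42−16 = 26
LF_Task 9 = LS_Task 10 = 26; LS_Task 9 = 26−6 = 20
LF_Task 8 = LS_Task 10 = 26; LS_Task 8 = 26−9 = 17
LF_Task 7 = LS_Task 10 = 26; LS_Task 7 = 26−7 = 19
LF_Task 6 = LS_Task 9 = 20; LS_Task 6 = 20−7 = 13
LF_Task 5 = min(LS_Task 7=19, LS_Task 8=17) = 17; LS_Task 5 = 17−4 = 13
LF_Task 4 = LS_Task 10 = 26; LS_Task 4 = 26−7 = 19
LF_Task 3 = min(LS_Task 5=13, LS_Task 10=26) = 13; LS_Task 3 = 13−5 = 8
LF_Task 2 = min(LS_Task 4=19, LS_Task 7=19, LS_Task 9=20) = 19; LS_Task 2 = 19−7 = 12
LF_Task 1 = LS_Task 6 = 13; LS_Task 1 = 13−13 = 0
Slack_Task 7 = LS_Task 7 − ES_Task 7 = 19 − 9 = 10

10 weeks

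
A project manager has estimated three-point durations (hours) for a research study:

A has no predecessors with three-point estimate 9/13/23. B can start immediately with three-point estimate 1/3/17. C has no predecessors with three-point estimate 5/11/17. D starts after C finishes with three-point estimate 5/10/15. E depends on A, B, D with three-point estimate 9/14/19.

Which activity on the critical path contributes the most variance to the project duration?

C

te_A = (9 + 4·13 + 23)/6 = 84/6 = 14; σ²_A = ((23−9)/6)² = 5.444
te_B = (1 + 4·3 + 17)/6 = 30/6 = 5; σ²_B = ((17−1)/6)² = 7.111
te_C = (5 + 4·11 + 17)/6 = 66/6 = 11; σ²_C = ((17−5)/6)² = 4.000
te_D = (5 + 4·10 + 15)/6 = 60/6 = 10; σ²_D = ((15−5)/6)² = 2.778
te_E = (9 + 4·14 + 19)/6 = 84/6 = 14; σ²_E = ((19−9)/6)² = 2.778

Forward pass:
ES_A = 0; EF_A = 14
ES_B = 0; EF_B = 5
ES_C = 0; EF_C = 11
ES_D = 11; EF_D = 11+10 = 21
ES_E = max(EF_A=14, EF_B=5, EF_D=21) = 21; EF_E = 21+14 = 35
Expected project duration μ = 35 hours. Critical path: C → D → E.

Variances on critical path: σ²_C=4.000, σ²_D=2.778, σ²_E=2.778.
Largest is σ²_C = 4.000.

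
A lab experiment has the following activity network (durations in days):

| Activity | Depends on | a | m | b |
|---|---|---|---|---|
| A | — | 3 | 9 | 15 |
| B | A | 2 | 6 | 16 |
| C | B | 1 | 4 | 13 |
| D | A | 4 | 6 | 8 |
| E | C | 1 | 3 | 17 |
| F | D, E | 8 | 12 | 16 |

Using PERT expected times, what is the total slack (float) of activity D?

11 days

te_A = (3 + 4·9 + 15)/6 = 54/6 = 9
te_B = (2 + 4·6 + 16)/6 = 42/6 = 7
te_C = (1 + 4·4 + 13)/6 = 30/6 = 5
te_D = (4 + 4·6 + 8)/6 = 36/6 = 6
te_E = (1 + 4·3 + 17)/6 = 30/6 = 5
te_F = (8 + 4·12 + 16)/6 = 72/6 = 12

Forward pass:
ES_A = 0; EF_A = 9
ES_B = 9; EF_B = 9+7 = 16
ES_C = 16; EF_C = 16+5 = 21
ES_D = 9; EF_D = 9+6 = 15
ES_E = 21; EF_E = 21+5 = 26
ES_F = max(EF_D=15, EF_E=26) = 26; EF_F = 26+12 = 38
Expected project duration μ = 38 days. Critical path: A → B → C → E → F.

Backward pass:
LF_F = 38; LS_F = 38−12 = 26
LF_E = LS_F = 26; LS_E = 26−5 = 21
LF_D = LS_F = 26; LS_D = 26−6 = 20
LF_C = LS_E = 21; LS_C = 21−5 = 16
LF_B = LS_C = 16; LS_B = 16−7 = 9
LF_A = min(LS_B=9, LS_D=20) = 9; LS_A = 9−9 = 0
Slack_D = LS_D − ES_D = 20 − 9 = 11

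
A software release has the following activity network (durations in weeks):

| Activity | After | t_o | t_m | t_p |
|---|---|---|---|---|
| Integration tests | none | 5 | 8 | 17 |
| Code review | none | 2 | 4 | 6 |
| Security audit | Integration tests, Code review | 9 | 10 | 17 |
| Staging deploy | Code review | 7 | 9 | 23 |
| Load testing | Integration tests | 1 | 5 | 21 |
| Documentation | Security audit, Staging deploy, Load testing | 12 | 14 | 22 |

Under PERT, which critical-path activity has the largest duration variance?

te_Integration tests = (5 + 4·8 + 17)/6 = 54/6 = 9; σ²_Integration tests = ((17−5)/6)² = 4.000
te_Code review = (2 + 4·4 + 6)/6 = 24/6 = 4; σ²_Code review = ((6−2)/6)² = 0.444
te_Security audit = (9 + 4·10 + 17)/6 = 66/6 = 11; σ²_Security audit = ((17−9)/6)² = 1.778
te_Staging deploy = (7 + 4·9 + 23)/6 = 66/6 = 11; σ²_Staging deploy = ((23−7)/6)² = 7.111
te_Load testing = (1 + 4·5 + 21)/6 = 42/6 = 7; σ²_Load testing = ((21−1)/6)² = 11.111
te_Documentation = (12 + 4·14 + 22)/6 = 90/6 = 15; σ²_Documentation = ((22−12)/6)² = 2.778

Forward pass:
ES_Integration tests = 0; EF_Integration tests = 9
ES_Code review = 0; EF_Code review = 4
ES_Security audit = max(EF_Integration tests=9, EF_Code review=4) = 9; EF_Security audit = 9+11 = 20
ES_Staging deploy = 4; EF_Staging deploy = 4+11 = 15
ES_Load testing = 9; EF_Load testing = 9+7 = 16
ES_Documentation = max(EF_Security audit=20, EF_Staging deploy=15, EF_Load testing=16) = 20; EF_Documentation = 20+15 = 35
Expected project duration μ = 35 weeks. Critical path: Integration tests → Security audit → Documentation.

Variances on critical path: σ²_Integration tests=4.000, σ²_Security audit=1.778, σ²_Documentation=2.778.
Largest is σ²_Integration tests = 4.000.

Integration tests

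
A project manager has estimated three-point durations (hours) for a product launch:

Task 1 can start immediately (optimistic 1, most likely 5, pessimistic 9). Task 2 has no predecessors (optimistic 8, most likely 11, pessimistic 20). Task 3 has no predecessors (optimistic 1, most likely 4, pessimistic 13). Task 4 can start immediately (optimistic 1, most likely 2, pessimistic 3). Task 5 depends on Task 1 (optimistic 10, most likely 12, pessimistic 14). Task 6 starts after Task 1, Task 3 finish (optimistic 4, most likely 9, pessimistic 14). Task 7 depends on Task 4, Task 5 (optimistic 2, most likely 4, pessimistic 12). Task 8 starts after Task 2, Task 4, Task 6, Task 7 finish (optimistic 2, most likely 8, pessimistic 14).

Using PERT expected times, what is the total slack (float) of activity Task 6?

8 hours

te_Task 1 = (1 + 4·5 + 9)/6 = 30/6 = 5
te_Task 2 = (8 + 4·11 + 20)/6 = 72/6 = 12
te_Task 3 = (1 + 4·4 + 13)/6 = 30/6 = 5
te_Task 4 = (1 + 4·2 + 3)/6 = 12/6 = 2
te_Task 5 = (10 + 4·12 + 14)/6 = 72/6 = 12
te_Task 6 = (4 + 4·9 + 14)/6 = 54/6 = 9
te_Task 7 = (2 + 4·4 + 12)/6 = 30/6 = 5
te_Task 8 = (2 + 4·8 + 14)/6 = 48/6 = 8

Forward pass:
ES_Task 1 = 0; EF_Task 1 = 5
ES_Task 2 = 0; EF_Task 2 = 12
ES_Task 3 = 0; EF_Task 3 = 5
ES_Task 4 = 0; EF_Task 4 = 2
ES_Task 5 = 5; EF_Task 5 = 5+12 = 17
ES_Task 6 = max(EF_Task 1=5, EF_Task 3=5) = 5; EF_Task 6 = 5+9 = 14
ES_Task 7 = max(EF_Task 4=2, EF_Task 5=17) = 17; EF_Task 7 = 17+5 = 22
ES_Task 8 = max(EF_Task 2=12, EF_Task 4=2, EF_Task 6=14, EF_Task 7=22) = 22; EF_Task 8 = 22+8 = 30
Expected project duration μ = 30 hours. Critical path: Task 1 → Task 5 → Task 7 → Task 8.

Backward pass:
LF_Task 8 = 30; LS_Task 8 = 30−8 = 22
LF_Task 7 = LS_Task 8 = 22; LS_Task 7 = 22−5 = 17
LF_Task 6 = LS_Task 8 = 22; LS_Task 6 = 22−9 = 13
LF_Task 5 = LS_Task 7 = 17; LS_Task 5 = 17−12 = 5
LF_Task 4 = min(LS_Task 7=17, LS_Task 8=22) = 17; LS_Task 4 = 17−2 = 15
LF_Task 3 = LS_Task 6 = 13; LS_Task 3 = 13−5 = 8
LF_Task 2 = LS_Task 8 = 22; LS_Task 2 = 22−12 = 10
LF_Task 1 = min(LS_Task 5=5, LS_Task 6=13) = 5; LS_Task 1 = 5−5 = 0
Slack_Task 6 = LS_Task 6 − ES_Task 6 = 13 − 5 = 8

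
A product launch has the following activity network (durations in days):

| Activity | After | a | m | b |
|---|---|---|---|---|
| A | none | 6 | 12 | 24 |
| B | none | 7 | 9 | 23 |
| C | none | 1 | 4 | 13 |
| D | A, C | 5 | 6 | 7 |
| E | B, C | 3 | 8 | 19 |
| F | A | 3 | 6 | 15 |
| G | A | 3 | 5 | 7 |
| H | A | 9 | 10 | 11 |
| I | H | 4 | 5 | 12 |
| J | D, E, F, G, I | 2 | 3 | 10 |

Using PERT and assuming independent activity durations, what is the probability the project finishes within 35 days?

0.713

te_A = (6 + 4·12 + 24)/6 = 78/6 = 13; σ²_A = ((24−6)/6)² = 9.000
te_B = (7 + 4·9 + 23)/6 = 66/6 = 11; σ²_B = ((23−7)/6)² = 7.111
te_C = (1 + 4·4 + 13)/6 = 30/6 = 5; σ²_C = ((13−1)/6)² = 4.000
te_D = (5 + 4·6 + 7)/6 = 36/6 = 6; σ²_D = ((7−5)/6)² = 0.111
te_E = (3 + 4·8 + 19)/6 = 54/6 = 9; σ²_E = ((19−3)/6)² = 7.111
te_F = (3 + 4·6 + 15)/6 = 42/6 = 7; σ²_F = ((15−3)/6)² = 4.000
te_G = (3 + 4·5 + 7)/6 = 30/6 = 5; σ²_G = ((7−3)/6)² = 0.444
te_H = (9 + 4·10 + 11)/6 = 60/6 = 10; σ²_H = ((11−9)/6)² = 0.111
te_I = (4 + 4·5 + 12)/6 = 36/6 = 6; σ²_I = ((12−4)/6)² = 1.778
te_J = (2 + 4·3 + 10)/6 = 24/6 = 4; σ²_J = ((10−2)/6)² = 1.778

Forward pass:
ES_A = 0; EF_A = 13
ES_B = 0; EF_B = 11
ES_C = 0; EF_C = 5
ES_D = max(EF_A=13, EF_C=5) = 13; EF_D = 13+6 = 19
ES_E = max(EF_B=11, EF_C=5) = 11; EF_E = 11+9 = 20
ES_F = 13; EF_F = 13+7 = 20
ES_G = 13; EF_G = 13+5 = 18
ES_H = 13; EF_H = 13+10 = 23
ES_I = 23; EF_I = 23+6 = 29
ES_J = max(EF_D=19, EF_E=20, EF_F=20, EF_G=18, EF_I=29) = 29; EF_J = 29+4 = 33
Expected project duration μ = 33 days. Critical path: A → H → I → J.

Variance along critical path = 9.000 + 0.111 + 1.778 + 1.778 = 12.667; σ = √12.667 = 3.559 days.
Z = (35 − 33) / 3.559 = 0.562
P(T ≤ 35) = Φ(0.562) ≈ 0.713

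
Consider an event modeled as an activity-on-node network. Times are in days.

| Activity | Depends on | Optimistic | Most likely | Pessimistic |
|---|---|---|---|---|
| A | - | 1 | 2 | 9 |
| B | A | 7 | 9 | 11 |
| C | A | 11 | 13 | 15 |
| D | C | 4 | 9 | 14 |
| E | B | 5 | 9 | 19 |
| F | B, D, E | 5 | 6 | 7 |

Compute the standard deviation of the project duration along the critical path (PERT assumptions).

2.26 days

te_A = (1 + 4·2 + 9)/6 = 18/6 = 3; σ²_A = ((9−1)/6)² = 1.778
te_B = (7 + 4·9 + 11)/6 = 54/6 = 9; σ²_B = ((11−7)/6)² = 0.444
te_C = (11 + 4·13 + 15)/6 = 78/6 = 13; σ²_C = ((15−11)/6)² = 0.444
te_D = (4 + 4·9 + 14)/6 = 54/6 = 9; σ²_D = ((14−4)/6)² = 2.778
te_E = (5 + 4·9 + 19)/6 = 60/6 = 10; σ²_E = ((19−5)/6)² = 5.444
te_F = (5 + 4·6 + 7)/6 = 36/6 = 6; σ²_F = ((7−5)/6)² = 0.111

Forward pass:
ES_A = 0; EF_A = 3
ES_B = 3; EF_B = 3+9 = 12
ES_C = 3; EF_C = 3+13 = 16
ES_D = 16; EF_D = 16+9 = 25
ES_E = 12; EF_E = 12+10 = 22
ES_F = max(EF_B=12, EF_D=25, EF_E=22) = 25; EF_F = 25+6 = 31
Expected project duration μ = 31 days. Critical path: A → C → D → F.

Variance along critical path = 1.778 + 0.444 + 2.778 + 0.111 = 5.111
σ = √5.111 = 2.261 days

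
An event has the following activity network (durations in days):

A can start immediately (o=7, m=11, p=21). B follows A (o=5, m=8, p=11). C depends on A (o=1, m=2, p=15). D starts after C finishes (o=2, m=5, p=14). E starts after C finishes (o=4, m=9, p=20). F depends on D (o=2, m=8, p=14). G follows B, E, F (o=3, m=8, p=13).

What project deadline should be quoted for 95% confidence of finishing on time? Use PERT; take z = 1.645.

45.7 days

te_A = (7 + 4·11 + 21)/6 = 72/6 = 12; σ²_A = ((21−7)/6)² = 5.444
te_B = (5 + 4·8 + 11)/6 = 48/6 = 8; σ²_B = ((11−5)/6)² = 1.000
te_C = (1 + 4·2 + 15)/6 = 24/6 = 4; σ²_C = ((15−1)/6)² = 5.444
te_D = (2 + 4·5 + 14)/6 = 36/6 = 6; σ²_D = ((14−2)/6)² = 4.000
te_E = (4 + 4·9 + 20)/6 = 60/6 = 10; σ²_E = ((20−4)/6)² = 7.111
te_F = (2 + 4·8 + 14)/6 = 48/6 = 8; σ²_F = ((14−2)/6)² = 4.000
te_G = (3 + 4·8 + 13)/6 = 48/6 = 8; σ²_G = ((13−3)/6)² = 2.778

Forward pass:
ES_A = 0; EF_A = 12
ES_B = 12; EF_B = 12+8 = 20
ES_C = 12; EF_C = 12+4 = 16
ES_D = 16; EF_D = 16+6 = 22
ES_E = 16; EF_E = 16+10 = 26
ES_F = 22; EF_F = 22+8 = 30
ES_G = max(EF_B=20, EF_E=26, EF_F=30) = 30; EF_G = 30+8 = 38
Expected project duration μ = 38 days. Critical path: A → C → D → F → G.

Variance along critical path = 5.444 + 5.444 + 4.000 + 4.000 + 2.778 = 21.667; σ = 4.655 days.
D = μ + z·σ = 38 + 1.645·4.655 = 45.7 days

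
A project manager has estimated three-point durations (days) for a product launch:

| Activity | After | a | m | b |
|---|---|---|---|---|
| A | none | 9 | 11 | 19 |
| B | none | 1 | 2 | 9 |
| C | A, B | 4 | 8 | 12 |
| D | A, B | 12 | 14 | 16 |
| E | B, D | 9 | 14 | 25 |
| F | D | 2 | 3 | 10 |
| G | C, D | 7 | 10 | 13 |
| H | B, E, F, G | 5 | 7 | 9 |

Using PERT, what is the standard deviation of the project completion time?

3.28 days

te_A = (9 + 4·11 + 19)/6 = 72/6 = 12; σ²_A = ((19−9)/6)² = 2.778
te_B = (1 + 4·2 + 9)/6 = 18/6 = 3; σ²_B = ((9−1)/6)² = 1.778
te_C = (4 + 4·8 + 12)/6 = 48/6 = 8; σ²_C = ((12−4)/6)² = 1.778
te_D = (12 + 4·14 + 16)/6 = 84/6 = 14; σ²_D = ((16−12)/6)² = 0.444
te_E = (9 + 4·14 + 25)/6 = 90/6 = 15; σ²_E = ((25−9)/6)² = 7.111
te_F = (2 + 4·3 + 10)/6 = 24/6 = 4; σ²_F = ((10−2)/6)² = 1.778
te_G = (7 + 4·10 + 13)/6 = 60/6 = 10; σ²_G = ((13−7)/6)² = 1.000
te_H = (5 + 4·7 + 9)/6 = 42/6 = 7; σ²_H = ((9−5)/6)² = 0.444

Forward pass:
ES_A = 0; EF_A = 12
ES_B = 0; EF_B = 3
ES_C = max(EF_A=12, EF_B=3) = 12; EF_C = 12+8 = 20
ES_D = max(EF_A=12, EF_B=3) = 12; EF_D = 12+14 = 26
ES_E = max(EF_B=3, EF_D=26) = 26; EF_E = 26+15 = 41
ES_F = 26; EF_F = 26+4 = 30
ES_G = max(EF_C=20, EF_D=26) = 26; EF_G = 26+10 = 36
ES_H = max(EF_B=3, EF_E=41, EF_F=30, EF_G=36) = 41; EF_H = 41+7 = 48
Expected project duration μ = 48 days. Critical path: A → D → E → H.

Variance along critical path = 2.778 + 0.444 + 7.111 + 0.444 = 10.778
σ = √10.778 = 3.283 days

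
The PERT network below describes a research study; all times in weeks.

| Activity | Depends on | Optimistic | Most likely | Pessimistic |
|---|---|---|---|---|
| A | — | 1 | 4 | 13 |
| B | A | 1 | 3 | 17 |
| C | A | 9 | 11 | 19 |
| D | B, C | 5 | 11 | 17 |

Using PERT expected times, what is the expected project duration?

28 weeks

te_A = (1 + 4·4 + 13)/6 = 30/6 = 5
te_B = (1 + 4·3 + 17)/6 = 30/6 = 5
te_C = (9 + 4·11 + 19)/6 = 72/6 = 12
te_D = (5 + 4·11 + 17)/6 = 66/6 = 11

Forward pass:
ES_A = 0; EF_A = 5
ES_B = 5; EF_B = 5+5 = 10
ES_C = 5; EF_C = 5+12 = 17
ES_D = max(EF_B=10, EF_C=17) = 17; EF_D = 17+11 = 28
Expected project duration μ = 28 weeks. Critical path: A → C → D.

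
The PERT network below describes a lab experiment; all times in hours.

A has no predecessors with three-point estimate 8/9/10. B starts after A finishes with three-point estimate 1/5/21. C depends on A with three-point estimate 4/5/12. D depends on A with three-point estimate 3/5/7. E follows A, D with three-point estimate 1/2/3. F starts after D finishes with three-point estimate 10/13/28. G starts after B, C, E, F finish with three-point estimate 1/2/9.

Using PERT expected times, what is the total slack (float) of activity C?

14 hours

te_A = (8 + 4·9 + 10)/6 = 54/6 = 9
te_B = (1 + 4·5 + 21)/6 = 42/6 = 7
te_C = (4 + 4·5 + 12)/6 = 36/6 = 6
te_D = (3 + 4·5 + 7)/6 = 30/6 = 5
te_E = (1 + 4·2 + 3)/6 = 12/6 = 2
te_F = (10 + 4·13 + 28)/6 = 90/6 = 15
te_G = (1 + 4·2 + 9)/6 = 18/6 = 3

Forward pass:
ES_A = 0; EF_A = 9
ES_B = 9; EF_B = 9+7 = 16
ES_C = 9; EF_C = 9+6 = 15
ES_D = 9; EF_D = 9+5 = 14
ES_E = max(EF_A=9, EF_D=14) = 14; EF_E = 14+2 = 16
ES_F = 14; EF_F = 14+15 = 29
ES_G = max(EF_B=16, EF_C=15, EF_E=16, EF_F=29) = 29; EF_G = 29+3 = 32
Expected project duration μ = 32 hours. Critical path: A → D → F → G.

Backward pass:
LF_G = 32; LS_G = 32−3 = 29
LF_F = LS_G = 29; LS_F = 29−15 = 14
LF_E = LS_G = 29; LS_E = 29−2 = 27
LF_D = min(LS_E=27, LS_F=14) = 14; LS_D = 14−5 = 9
LF_C = LS_G = 29; LS_C = 29−6 = 23
LF_B = LS_G = 29; LS_B = 29−7 = 22
LF_A = min(LS_B=22, LS_C=23, LS_D=9, LS_E=27) = 9; LS_A = 9−9 = 0
Slack_C = LS_C − ES_C = 23 − 9 = 14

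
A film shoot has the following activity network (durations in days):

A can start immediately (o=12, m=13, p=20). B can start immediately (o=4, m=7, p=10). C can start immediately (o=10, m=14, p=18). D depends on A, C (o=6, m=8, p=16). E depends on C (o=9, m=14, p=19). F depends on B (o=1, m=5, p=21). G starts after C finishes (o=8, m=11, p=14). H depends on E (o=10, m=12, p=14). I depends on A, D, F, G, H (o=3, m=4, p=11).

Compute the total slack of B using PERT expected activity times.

te_A = (12 + 4·13 + 20)/6 = 84/6 = 14
te_B = (4 + 4·7 + 10)/6 = 42/6 = 7
te_C = (10 + 4·14 + 18)/6 = 84/6 = 14
te_D = (6 + 4·8 + 16)/6 = 54/6 = 9
te_E = (9 + 4·14 + 19)/6 = 84/6 = 14
te_F = (1 + 4·5 + 21)/6 = 42/6 = 7
te_G = (8 + 4·11 + 14)/6 = 66/6 = 11
te_H = (10 + 4·12 + 14)/6 = 72/6 = 12
te_I = (3 + 4·4 + 11)/6 = 30/6 = 5

Forward pass:
ES_A = 0; EF_A = 14
ES_B = 0; EF_B = 7
ES_C = 0; EF_C = 14
ES_D = max(EF_A=14, EF_C=14) = 14; EF_D = 14+9 = 23
ES_E = 14; EF_E = 14+14 = 28
ES_F = 7; EF_F = 7+7 = 14
ES_G = 14; EF_G = 14+11 = 25
ES_H = 28; EF_H = 28+12 = 40
ES_I = max(EF_A=14, EF_D=23, EF_F=14, EF_G=25, EF_H=40) = 40; EF_I = 40+5 = 45
Expected project duration μ = 45 days. Critical path: C → E → H → I.

Backward pass:
LF_I = 45; LS_I = 45−5 = 40
LF_H = LS_I = 40; LS_H = 40−12 = 28
LF_G = LS_I = 40; LS_G = 40−11 = 29
LF_F = LS_I = 40; LS_F = 40−7 = 33
LF_E = LS_H = 28; LS_E = 28−14 = 14
LF_D = LS_I = 40; LS_D = 40−9 = 31
LF_C = min(LS_D=31, LS_E=14, LS_G=29) = 14; LS_C = 14−14 = 0
LF_B = LS_F = 33; LS_B = 33−7 = 26
LF_A = min(LS_D=31, LS_I=40) = 31; LS_A = 31−14 = 17
Slack_B = LS_B − ES_B = 26 − 0 = 26

26 days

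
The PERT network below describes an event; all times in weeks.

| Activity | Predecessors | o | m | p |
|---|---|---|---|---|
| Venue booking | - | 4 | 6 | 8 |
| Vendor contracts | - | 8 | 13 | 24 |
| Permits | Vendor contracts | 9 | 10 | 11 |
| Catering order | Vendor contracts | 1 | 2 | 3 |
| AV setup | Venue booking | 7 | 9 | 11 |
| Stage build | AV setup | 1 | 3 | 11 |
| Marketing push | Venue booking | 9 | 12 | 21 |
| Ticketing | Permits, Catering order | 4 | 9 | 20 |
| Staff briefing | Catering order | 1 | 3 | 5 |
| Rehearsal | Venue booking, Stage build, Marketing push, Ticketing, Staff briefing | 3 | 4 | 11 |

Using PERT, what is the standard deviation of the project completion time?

te_Venue booking = (4 + 4·6 + 8)/6 = 36/6 = 6; σ²_Venue booking = ((8−4)/6)² = 0.444
te_Vendor contracts = (8 + 4·13 + 24)/6 = 84/6 = 14; σ²_Vendor contracts = ((24−8)/6)² = 7.111
te_Permits = (9 + 4·10 + 11)/6 = 60/6 = 10; σ²_Permits = ((11−9)/6)² = 0.111
te_Catering order = (1 + 4·2 + 3)/6 = 12/6 = 2; σ²_Catering order = ((3−1)/6)² = 0.111
te_AV setup = (7 + 4·9 + 11)/6 = 54/6 = 9; σ²_AV setup = ((11−7)/6)² = 0.444
te_Stage build = (1 + 4·3 + 11)/6 = 24/6 = 4; σ²_Stage build = ((11−1)/6)² = 2.778
te_Marketing push = (9 + 4·12 + 21)/6 = 78/6 = 13; σ²_Marketing push = ((21−9)/6)² = 4.000
te_Ticketing = (4 + 4·9 + 20)/6 = 60/6 = 10; σ²_Ticketing = ((20−4)/6)² = 7.111
te_Staff briefing = (1 + 4·3 + 5)/6 = 18/6 = 3; σ²_Staff briefing = ((5−1)/6)² = 0.444
te_Rehearsal = (3 + 4·4 + 11)/6 = 30/6 = 5; σ²_Rehearsal = ((11−3)/6)² = 1.778

Forward pass:
ES_Venue booking = 0; EF_Venue booking = 6
ES_Vendor contracts = 0; EF_Vendor contracts = 14
ES_Permits = 14; EF_Permits = 14+10 = 24
ES_Catering order = 14; EF_Catering order = 14+2 = 16
ES_AV setup = 6; EF_AV setup = 6+9 = 15
ES_Stage build = 15; EF_Stage build = 15+4 = 19
ES_Marketing push = 6; EF_Marketing push = 6+13 = 19
ES_Ticketing = max(EF_Permits=24, EF_Catering order=16) = 24; EF_Ticketing = 24+10 = 34
ES_Staff briefing = 16; EF_Staff briefing = 16+3 = 19
ES_Rehearsal = max(EF_Venue booking=6, EF_Stage build=19, EF_Marketing push=19, EF_Ticketing=34, EF_Staff briefing=19) = 34; EF_Rehearsal = 34+5 = 39
Expected project duration μ = 39 weeks. Critical path: Vendor contracts → Permits → Ticketing → Rehearsal.

Variance along critical path = 7.111 + 0.111 + 7.111 + 1.778 = 16.111
σ = √16.111 = 4.014 weeks

4.01 weeks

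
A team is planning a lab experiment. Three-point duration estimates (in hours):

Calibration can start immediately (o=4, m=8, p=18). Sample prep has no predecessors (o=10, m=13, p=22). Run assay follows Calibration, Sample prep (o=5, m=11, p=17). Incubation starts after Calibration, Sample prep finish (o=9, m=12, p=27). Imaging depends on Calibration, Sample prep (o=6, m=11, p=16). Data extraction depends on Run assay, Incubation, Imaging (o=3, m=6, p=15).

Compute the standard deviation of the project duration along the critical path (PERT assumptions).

te_Calibration = (4 + 4·8 + 18)/6 = 54/6 = 9; σ²_Calibration = ((18−4)/6)² = 5.444
te_Sample prep = (10 + 4·13 + 22)/6 = 84/6 = 14; σ²_Sample prep = ((22−10)/6)² = 4.000
te_Run assay = (5 + 4·11 + 17)/6 = 66/6 = 11; σ²_Run assay = ((17−5)/6)² = 4.000
te_Incubation = (9 + 4·12 + 27)/6 = 84/6 = 14; σ²_Incubation = ((27−9)/6)² = 9.000
te_Imaging = (6 + 4·11 + 16)/6 = 66/6 = 11; σ²_Imaging = ((16−6)/6)² = 2.778
te_Data extraction = (3 + 4·6 + 15)/6 = 42/6 = 7; σ²_Data extraction = ((15−3)/6)² = 4.000

Forward pass:
ES_Calibration = 0; EF_Calibration = 9
ES_Sample prep = 0; EF_Sample prep = 14
ES_Run assay = max(EF_Calibration=9, EF_Sample prep=14) = 14; EF_Run assay = 14+11 = 25
ES_Incubation = max(EF_Calibration=9, EF_Sample prep=14) = 14; EF_Incubation = 14+14 = 28
ES_Imaging = max(EF_Calibration=9, EF_Sample prep=14) = 14; EF_Imaging = 14+11 = 25
ES_Data extraction = max(EF_Run assay=25, EF_Incubation=28, EF_Imaging=25) = 28; EF_Data extraction = 28+7 = 35
Expected project duration μ = 35 hours. Critical path: Sample prep → Incubation → Data extraction.

Variance along critical path = 4.000 + 9.000 + 4.000 = 17.000
σ = √17.000 = 4.123 hours

4.12 hours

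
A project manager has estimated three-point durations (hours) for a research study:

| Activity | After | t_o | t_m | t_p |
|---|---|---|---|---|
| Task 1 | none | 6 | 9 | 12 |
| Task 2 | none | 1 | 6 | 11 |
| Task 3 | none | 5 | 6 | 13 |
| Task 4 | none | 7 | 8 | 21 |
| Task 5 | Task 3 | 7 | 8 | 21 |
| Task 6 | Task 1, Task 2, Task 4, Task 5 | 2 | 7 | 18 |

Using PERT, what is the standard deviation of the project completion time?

te_Task 1 = (6 + 4·9 + 12)/6 = 54/6 = 9; σ²_Task 1 = ((12−6)/6)² = 1.000
te_Task 2 = (1 + 4·6 + 11)/6 = 36/6 = 6; σ²_Task 2 = ((11−1)/6)² = 2.778
te_Task 3 = (5 + 4·6 + 13)/6 = 42/6 = 7; σ²_Task 3 = ((13−5)/6)² = 1.778
te_Task 4 = (7 + 4·8 + 21)/6 = 60/6 = 10; σ²_Task 4 = ((21−7)/6)² = 5.444
te_Task 5 = (7 + 4·8 + 21)/6 = 60/6 = 10; σ²_Task 5 = ((21−7)/6)² = 5.444
te_Task 6 = (2 + 4·7 + 18)/6 = 48/6 = 8; σ²_Task 6 = ((18−2)/6)² = 7.111

Forward pass:
ES_Task 1 = 0; EF_Task 1 = 9
ES_Task 2 = 0; EF_Task 2 = 6
ES_Task 3 = 0; EF_Task 3 = 7
ES_Task 4 = 0; EF_Task 4 = 10
ES_Task 5 = 7; EF_Task 5 = 7+10 = 17
ES_Task 6 = max(EF_Task 1=9, EF_Task 2=6, EF_Task 4=10, EF_Task 5=17) = 17; EF_Task 6 = 17+8 = 25
Expected project duration μ = 25 hours. Critical path: Task 3 → Task 5 → Task 6.

Variance along critical path = 1.778 + 5.444 + 7.111 = 14.333
σ = √14.333 = 3.786 hours

3.79 hours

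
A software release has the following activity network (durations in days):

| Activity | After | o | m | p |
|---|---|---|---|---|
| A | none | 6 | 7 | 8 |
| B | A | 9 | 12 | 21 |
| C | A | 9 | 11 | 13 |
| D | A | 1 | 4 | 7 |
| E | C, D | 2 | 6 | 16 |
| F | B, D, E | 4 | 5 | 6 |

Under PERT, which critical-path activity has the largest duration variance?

E

te_A = (6 + 4·7 + 8)/6 = 42/6 = 7; σ²_A = ((8−6)/6)² = 0.111
te_B = (9 + 4·12 + 21)/6 = 78/6 = 13; σ²_B = ((21−9)/6)² = 4.000
te_C = (9 + 4·11 + 13)/6 = 66/6 = 11; σ²_C = ((13−9)/6)² = 0.444
te_D = (1 + 4·4 + 7)/6 = 24/6 = 4; σ²_D = ((7−1)/6)² = 1.000
te_E = (2 + 4·6 + 16)/6 = 42/6 = 7; σ²_E = ((16−2)/6)² = 5.444
te_F = (4 + 4·5 + 6)/6 = 30/6 = 5; σ²_F = ((6−4)/6)² = 0.111

Forward pass:
ES_A = 0; EF_A = 7
ES_B = 7; EF_B = 7+13 = 20
ES_C = 7; EF_C = 7+11 = 18
ES_D = 7; EF_D = 7+4 = 11
ES_E = max(EF_C=18, EF_D=11) = 18; EF_E = 18+7 = 25
ES_F = max(EF_B=20, EF_D=11, EF_E=25) = 25; EF_F = 25+5 = 30
Expected project duration μ = 30 days. Critical path: A → C → E → F.

Variances on critical path: σ²_A=0.111, σ²_C=0.444, σ²_E=5.444, σ²_F=0.111.
Largest is σ²_E = 5.444.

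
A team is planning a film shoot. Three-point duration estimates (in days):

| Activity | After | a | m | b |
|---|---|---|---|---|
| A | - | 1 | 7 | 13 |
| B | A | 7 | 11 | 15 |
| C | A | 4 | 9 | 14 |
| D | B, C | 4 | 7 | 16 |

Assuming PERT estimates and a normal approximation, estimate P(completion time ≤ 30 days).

te_A = (1 + 4·7 + 13)/6 = 42/6 = 7; σ²_A = ((13−1)/6)² = 4.000
te_B = (7 + 4·11 + 15)/6 = 66/6 = 11; σ²_B = ((15−7)/6)² = 1.778
te_C = (4 + 4·9 + 14)/6 = 54/6 = 9; σ²_C = ((14−4)/6)² = 2.778
te_D = (4 + 4·7 + 16)/6 = 48/6 = 8; σ²_D = ((16−4)/6)² = 4.000

Forward pass:
ES_A = 0; EF_A = 7
ES_B = 7; EF_B = 7+11 = 18
ES_C = 7; EF_C = 7+9 = 16
ES_D = max(EF_B=18, EF_C=16) = 18; EF_D = 18+8 = 26
Expected project duration μ = 26 days. Critical path: A → B → D.

Variance along critical path = 4.000 + 1.778 + 4.000 = 9.778; σ = √9.778 = 3.127 days.
Z = (30 − 26) / 3.127 = 1.279
P(T ≤ 30) = Φ(1.279) ≈ 0.900

0.900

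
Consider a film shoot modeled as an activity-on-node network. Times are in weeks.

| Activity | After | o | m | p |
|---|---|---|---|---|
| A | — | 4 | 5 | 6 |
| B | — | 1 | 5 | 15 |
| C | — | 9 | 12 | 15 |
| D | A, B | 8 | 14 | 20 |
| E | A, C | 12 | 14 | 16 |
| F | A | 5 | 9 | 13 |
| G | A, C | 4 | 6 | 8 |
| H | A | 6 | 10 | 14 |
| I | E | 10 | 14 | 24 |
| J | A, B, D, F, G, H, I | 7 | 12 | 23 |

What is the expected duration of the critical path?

te_A = (4 + 4·5 + 6)/6 = 30/6 = 5
te_B = (1 + 4·5 + 15)/6 = 36/6 = 6
te_C = (9 + 4·12 + 15)/6 = 72/6 = 12
te_D = (8 + 4·14 + 20)/6 = 84/6 = 14
te_E = (12 + 4·14 + 16)/6 = 84/6 = 14
te_F = (5 + 4·9 + 13)/6 = 54/6 = 9
te_G = (4 + 4·6 + 8)/6 = 36/6 = 6
te_H = (6 + 4·10 + 14)/6 = 60/6 = 10
te_I = (10 + 4·14 + 24)/6 = 90/6 = 15
te_J = (7 + 4·12 + 23)/6 = 78/6 = 13

Forward pass:
ES_A = 0; EF_A = 5
ES_B = 0; EF_B = 6
ES_C = 0; EF_C = 12
ES_D = max(EF_A=5, EF_B=6) = 6; EF_D = 6+14 = 20
ES_E = max(EF_A=5, EF_C=12) = 12; EF_E = 12+14 = 26
ES_F = 5; EF_F = 5+9 = 14
ES_G = max(EF_A=5, EF_C=12) = 12; EF_G = 12+6 = 18
ES_H = 5; EF_H = 5+10 = 15
ES_I = 26; EF_I = 26+15 = 41
ES_J = max(EF_A=5, EF_B=6, EF_D=20, EF_F=14, EF_G=18, EF_H=15, EF_I=41) = 41; EF_J = 41+13 = 54
Expected project duration μ = 54 weeks. Critical path: C → E → I → J.

54 weeks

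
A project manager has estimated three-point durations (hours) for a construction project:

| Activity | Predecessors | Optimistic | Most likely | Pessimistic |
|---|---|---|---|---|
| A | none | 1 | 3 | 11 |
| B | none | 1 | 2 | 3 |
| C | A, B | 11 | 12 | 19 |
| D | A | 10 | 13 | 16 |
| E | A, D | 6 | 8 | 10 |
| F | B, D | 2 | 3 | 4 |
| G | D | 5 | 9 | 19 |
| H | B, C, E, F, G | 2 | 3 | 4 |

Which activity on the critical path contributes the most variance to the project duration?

te_A = (1 + 4·3 + 11)/6 = 24/6 = 4; σ²_A = ((11−1)/6)² = 2.778
te_B = (1 + 4·2 + 3)/6 = 12/6 = 2; σ²_B = ((3−1)/6)² = 0.111
te_C = (11 + 4·12 + 19)/6 = 78/6 = 13; σ²_C = ((19−11)/6)² = 1.778
te_D = (10 + 4·13 + 16)/6 = 78/6 = 13; σ²_D = ((16−10)/6)² = 1.000
te_E = (6 + 4·8 + 10)/6 = 48/6 = 8; σ²_E = ((10−6)/6)² = 0.444
te_F = (2 + 4·3 + 4)/6 = 18/6 = 3; σ²_F = ((4−2)/6)² = 0.111
te_G = (5 + 4·9 + 19)/6 = 60/6 = 10; σ²_G = ((19−5)/6)² = 5.444
te_H = (2 + 4·3 + 4)/6 = 18/6 = 3; σ²_H = ((4−2)/6)² = 0.111

Forward pass:
ES_A = 0; EF_A = 4
ES_B = 0; EF_B = 2
ES_C = max(EF_A=4, EF_B=2) = 4; EF_C = 4+13 = 17
ES_D = 4; EF_D = 4+13 = 17
ES_E = max(EF_A=4, EF_D=17) = 17; EF_E = 17+8 = 25
ES_F = max(EF_B=2, EF_D=17) = 17; EF_F = 17+3 = 20
ES_G = 17; EF_G = 17+10 = 27
ES_H = max(EF_B=2, EF_C=17, EF_E=25, EF_F=20, EF_G=27) = 27; EF_H = 27+3 = 30
Expected project duration μ = 30 hours. Critical path: A → D → G → H.

Variances on critical path: σ²_A=2.778, σ²_D=1.000, σ²_G=5.444, σ²_H=0.111.
Largest is σ²_G = 5.444.

G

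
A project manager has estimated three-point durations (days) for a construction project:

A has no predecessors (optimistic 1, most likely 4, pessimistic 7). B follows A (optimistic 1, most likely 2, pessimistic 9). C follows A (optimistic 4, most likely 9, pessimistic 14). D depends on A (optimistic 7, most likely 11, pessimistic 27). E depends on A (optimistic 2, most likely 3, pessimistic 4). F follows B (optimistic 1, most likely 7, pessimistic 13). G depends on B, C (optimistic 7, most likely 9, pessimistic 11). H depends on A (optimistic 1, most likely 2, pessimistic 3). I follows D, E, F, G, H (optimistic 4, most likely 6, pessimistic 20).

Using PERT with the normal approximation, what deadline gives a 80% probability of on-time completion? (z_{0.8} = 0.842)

te_A = (1 + 4·4 + 7)/6 = 24/6 = 4; σ²_A = ((7−1)/6)² = 1.000
te_B = (1 + 4·2 + 9)/6 = 18/6 = 3; σ²_B = ((9−1)/6)² = 1.778
te_C = (4 + 4·9 + 14)/6 = 54/6 = 9; σ²_C = ((14−4)/6)² = 2.778
te_D = (7 + 4·11 + 27)/6 = 78/6 = 13; σ²_D = ((27−7)/6)² = 11.111
te_E = (2 + 4·3 + 4)/6 = 18/6 = 3; σ²_E = ((4−2)/6)² = 0.111
te_F = (1 + 4·7 + 13)/6 = 42/6 = 7; σ²_F = ((13−1)/6)² = 4.000
te_G = (7 + 4·9 + 11)/6 = 54/6 = 9; σ²_G = ((11−7)/6)² = 0.444
te_H = (1 + 4·2 + 3)/6 = 12/6 = 2; σ²_H = ((3−1)/6)² = 0.111
te_I = (4 + 4·6 + 20)/6 = 48/6 = 8; σ²_I = ((20−4)/6)² = 7.111

Forward pass:
ES_A = 0; EF_A = 4
ES_B = 4; EF_B = 4+3 = 7
ES_C = 4; EF_C = 4+9 = 13
ES_D = 4; EF_D = 4+13 = 17
ES_E = 4; EF_E = 4+3 = 7
ES_F = 7; EF_F = 7+7 = 14
ES_G = max(EF_B=7, EF_C=13) = 13; EF_G = 13+9 = 22
ES_H = 4; EF_H = 4+2 = 6
ES_I = max(EF_D=17, EF_E=7, EF_F=14, EF_G=22, EF_H=6) = 22; EF_I = 22+8 = 30
Expected project duration μ = 30 days. Critical path: A → C → G → I.

Variance along critical path = 1.000 + 2.778 + 0.444 + 7.111 = 11.333; σ = 3.367 days.
D = μ + z·σ = 30 + 0.842·3.367 = 32.8 days

32.8 days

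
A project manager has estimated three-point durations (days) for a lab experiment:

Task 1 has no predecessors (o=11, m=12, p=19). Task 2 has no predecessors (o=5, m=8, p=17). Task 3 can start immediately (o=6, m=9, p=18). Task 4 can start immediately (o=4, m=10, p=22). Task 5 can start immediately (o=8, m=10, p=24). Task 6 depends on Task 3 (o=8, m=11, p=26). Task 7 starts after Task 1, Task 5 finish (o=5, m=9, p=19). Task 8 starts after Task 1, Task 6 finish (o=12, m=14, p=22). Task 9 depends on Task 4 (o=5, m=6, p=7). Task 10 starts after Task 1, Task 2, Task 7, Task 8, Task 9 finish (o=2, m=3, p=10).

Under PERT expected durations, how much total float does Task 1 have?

te_Task 1 = (11 + 4·12 + 19)/6 = 78/6 = 13
te_Task 2 = (5 + 4·8 + 17)/6 = 54/6 = 9
te_Task 3 = (6 + 4·9 + 18)/6 = 60/6 = 10
te_Task 4 = (4 + 4·10 + 22)/6 = 66/6 = 11
te_Task 5 = (8 + 4·10 + 24)/6 = 72/6 = 12
te_Task 6 = (8 + 4·11 + 26)/6 = 78/6 = 13
te_Task 7 = (5 + 4·9 + 19)/6 = 60/6 = 10
te_Task 8 = (12 + 4·14 + 22)/6 = 90/6 = 15
te_Task 9 = (5 + 4·6 + 7)/6 = 36/6 = 6
te_Task 10 = (2 + 4·3 + 10)/6 = 24/6 = 4

Forward pass:
ES_Task 1 = 0; EF_Task 1 = 13
ES_Task 2 = 0; EF_Task 2 = 9
ES_Task 3 = 0; EF_Task 3 = 10
ES_Task 4 = 0; EF_Task 4 = 11
ES_Task 5 = 0; EF_Task 5 = 12
ES_Task 6 = 10; EF_Task 6 = 10+13 = 23
ES_Task 7 = max(EF_Task 1=13, EF_Task 5=12) = 13; EF_Task 7 = 13+10 = 23
ES_Task 8 = max(EF_Task 1=13, EF_Task 6=23) = 23; EF_Task 8 = 23+15 = 38
ES_Task 9 = 11; EF_Task 9 = 11+6 = 17
ES_Task 10 = max(EF_Task 1=13, EF_Task 2=9, EF_Task 7=23, EF_Task 8=38, EF_Task 9=17) = 38; EF_Task 10 = 38+4 = 42
Expected project duration μ = 42 days. Critical path: Task 3 → Task 6 → Task 8 → Task 10.

Backward pass:
LF_Task 10 = 42; LS_Task 10 = 42−4 = 38
LF_Task 9 = LS_Task 10 = 38; LS_Task 9 = 38−6 = 32
LF_Task 8 = LS_Task 10 = 38; LS_Task 8 = 38−15 = 23
LF_Task 7 = LS_Task 10 = 38; LS_Task 7 = 38−10 = 28
LF_Task 6 = LS_Task 8 = 23; LS_Task 6 = 23−13 = 10
LF_Task 5 = LS_Task 7 = 28; LS_Task 5 = 28−12 = 16
LF_Task 4 = LS_Task 9 = 32; LS_Task 4 = 32−11 = 21
LF_Task 3 = LS_Task 6 = 10; LS_Task 3 = 10−10 = 0
LF_Task 2 = LS_Task 10 = 38; LS_Task 2 = 38−9 = 29
LF_Task 1 = min(LS_Task 7=28, LS_Task 8=23, LS_Task 10=38) = 23; LS_Task 1 = 23−13 = 10
Slack_Task 1 = LS_Task 1 − ES_Task 1 = 10 − 0 = 10

10 days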